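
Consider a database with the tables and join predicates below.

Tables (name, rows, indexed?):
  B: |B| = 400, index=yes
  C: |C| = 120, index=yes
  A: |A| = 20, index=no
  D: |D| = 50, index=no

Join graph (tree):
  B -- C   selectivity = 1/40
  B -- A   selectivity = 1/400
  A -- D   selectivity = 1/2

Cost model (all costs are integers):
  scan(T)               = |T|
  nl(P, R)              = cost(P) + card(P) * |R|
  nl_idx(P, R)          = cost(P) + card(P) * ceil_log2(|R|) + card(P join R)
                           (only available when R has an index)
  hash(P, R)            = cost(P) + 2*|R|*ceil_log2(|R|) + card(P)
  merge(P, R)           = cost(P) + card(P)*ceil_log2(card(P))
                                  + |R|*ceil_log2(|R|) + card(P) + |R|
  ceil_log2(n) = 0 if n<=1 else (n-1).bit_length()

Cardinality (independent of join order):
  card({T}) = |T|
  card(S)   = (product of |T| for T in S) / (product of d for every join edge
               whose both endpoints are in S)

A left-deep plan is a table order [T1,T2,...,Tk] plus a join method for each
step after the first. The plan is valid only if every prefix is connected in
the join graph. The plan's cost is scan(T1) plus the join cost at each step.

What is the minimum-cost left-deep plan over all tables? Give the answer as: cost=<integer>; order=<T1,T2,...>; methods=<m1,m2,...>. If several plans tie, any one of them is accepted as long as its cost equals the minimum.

Selinger DP (subsets sized 1..n):
  {B}: scan cost=400, card=400
  {C}: scan cost=120, card=120
  {A}: scan cost=20, card=20
  {D}: scan cost=50, card=50
  {BC}: card=1200; try (B,nl_idx)→2400, (C,hash)→2480, (C,nl_idx)→4400, (B,merge)→5080, (C,merge)→5360, (B,hash)→7440 …(+2); best=2400 via (B,nl_idx)
  {AB}: card=20; try (B,nl_idx)→220, (A,hash)→1000, (B,merge)→4140, (A,merge)→4520, (B,hash)→7240, (B,nl)→8020 …(+1); best=220 via (B,nl_idx)
  {AD}: card=500; try (A,hash)→300, (D,merge)→490, (A,merge)→520, (D,hash)→640, (D,nl)→1020, (A,nl)→1050; best=300 via (A,hash)
  {ABC}: card=60; try (C,nl_idx)→420, (C,merge)→1300, (C,hash)→1920, (C,nl)→2620, (A,hash)→3800, (A,merge)→16920 …(+1); best=420 via (C,nl_idx)
  {ABD}: card=500; try (D,merge)→690, (D,hash)→840, (D,nl)→1220, (B,nl_idx)→5300, (B,hash)→8000, (B,merge)→9300 …(+1); best=690 via (D,merge)
  {ABCD}: card=1500; try (D,hash)→1080, (D,merge)→1190, (C,hash)→2870, (D,nl)→3420, (C,nl_idx)→5690, (C,merge)→6650 …(+1); best=1080 via (D,hash)

cost=1080; order=A,B,C,D; methods=nl_idx,nl_idx,hash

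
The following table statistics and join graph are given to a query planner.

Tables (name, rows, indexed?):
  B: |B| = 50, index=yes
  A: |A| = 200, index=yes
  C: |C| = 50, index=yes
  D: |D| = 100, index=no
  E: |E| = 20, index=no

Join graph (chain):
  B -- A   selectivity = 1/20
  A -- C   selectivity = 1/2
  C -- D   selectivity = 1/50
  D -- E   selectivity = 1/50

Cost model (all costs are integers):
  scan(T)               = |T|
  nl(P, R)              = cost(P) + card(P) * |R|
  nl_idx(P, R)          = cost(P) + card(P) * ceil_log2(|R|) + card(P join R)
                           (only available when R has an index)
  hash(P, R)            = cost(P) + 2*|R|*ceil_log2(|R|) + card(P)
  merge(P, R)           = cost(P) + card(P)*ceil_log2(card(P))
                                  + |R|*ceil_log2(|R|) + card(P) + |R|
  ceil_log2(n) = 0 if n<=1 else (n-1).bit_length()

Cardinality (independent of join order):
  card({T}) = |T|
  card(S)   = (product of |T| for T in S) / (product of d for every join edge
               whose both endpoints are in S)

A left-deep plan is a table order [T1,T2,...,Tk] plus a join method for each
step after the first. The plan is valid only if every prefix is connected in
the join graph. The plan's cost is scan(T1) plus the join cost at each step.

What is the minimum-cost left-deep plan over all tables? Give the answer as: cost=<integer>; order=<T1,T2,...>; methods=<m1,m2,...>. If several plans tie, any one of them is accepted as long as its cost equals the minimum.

Selinger DP (subsets sized 1..n):
  {B}: scan cost=50, card=50
  {A}: scan cost=200, card=200
  {C}: scan cost=50, card=50
  {D}: scan cost=100, card=100
  {E}: scan cost=20, card=20
  {AB}: card=500; try (A,nl_idx)→950, (B,hash)→1000, (B,nl_idx)→1900, (A,merge)→2200, (B,merge)→2350, (A,hash)→3300 …(+2); best=950 via (A,nl_idx)
  {AC}: card=5000; try (C,hash)→1000, (A,merge)→2200, (C,merge)→2350, (A,hash)→3300, (A,nl_idx)→5450, (C,nl_idx)→6400 …(+2); best=1000 via (C,hash)
  {CD}: card=100; try (C,hash)→800, (C,nl_idx)→800, (D,merge)→1200, (C,merge)→1250, (D,hash)→1500, (D,nl)→5050 …(+1); best=800 via (C,hash)
  {DE}: card=40; try (E,hash)→400, (D,merge)→940, (E,merge)→1020, (D,hash)→1440, (D,nl)→2020, (E,nl)→2100; best=400 via (E,hash)
  {ABC}: card=12500; try (C,hash)→2050, (C,merge)→6300, (B,hash)→6600, (C,nl_idx)→16450, (C,nl)→25950, (B,nl_idx)→43500 …(+2); best=2050 via (C,hash)
  {ACD}: card=10000; try (A,merge)→3400, (A,hash)→4100, (D,hash)→7400, (A,nl_idx)→11600, (A,nl)→20800, (D,merge)→71800 …(+1); best=3400 via (A,merge)
  {CDE}: card=40; try (C,nl_idx)→680, (C,merge)→1030, (C,hash)→1040, (E,hash)→1100, (E,merge)→1720, (C,nl)→2400 …(+1); best=680 via (C,nl_idx)
  {ABCD}: card=25000; try (B,hash)→14000, (D,hash)→15950, (B,nl_idx)→88400, (B,merge)→153750, (D,merge)→190350, (B,nl)→503400 …(+1); best=14000 via (B,hash)
  {ACDE}: card=4000; try (A,merge)→2760, (A,hash)→3920, (A,nl_idx)→5000, (A,nl)→8680, (E,hash)→13600, (E,merge)→153520 …(+1); best=2760 via (A,merge)
  {ABCDE}: card=10000; try (B,hash)→7360, (B,nl_idx)→36760, (E,hash)→39200, (B,merge)→55110, (B,nl)→202760, (E,merge)→414120 …(+1); best=7360 via (B,hash)

cost=7360; order=D,E,C,A,B; methods=hash,nl_idx,merge,hash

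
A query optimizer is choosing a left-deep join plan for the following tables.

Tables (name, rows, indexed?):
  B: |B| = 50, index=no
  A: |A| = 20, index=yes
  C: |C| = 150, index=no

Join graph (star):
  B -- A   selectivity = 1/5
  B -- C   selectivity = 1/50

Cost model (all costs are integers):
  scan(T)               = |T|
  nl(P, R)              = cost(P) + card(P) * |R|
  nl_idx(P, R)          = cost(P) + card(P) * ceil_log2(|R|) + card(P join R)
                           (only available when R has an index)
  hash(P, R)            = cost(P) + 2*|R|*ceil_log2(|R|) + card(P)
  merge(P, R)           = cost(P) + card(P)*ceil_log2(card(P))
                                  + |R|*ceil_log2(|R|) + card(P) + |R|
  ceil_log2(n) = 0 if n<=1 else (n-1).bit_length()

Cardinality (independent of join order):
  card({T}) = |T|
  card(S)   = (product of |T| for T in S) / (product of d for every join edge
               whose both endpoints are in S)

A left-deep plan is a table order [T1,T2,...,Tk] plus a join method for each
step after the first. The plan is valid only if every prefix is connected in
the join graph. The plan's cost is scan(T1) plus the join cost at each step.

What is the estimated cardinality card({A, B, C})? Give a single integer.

600

Tables in S: A(20), B(50), C(150)
Edges inside S: B-A(d=5), B-C(d=50)
numerator = 20 * 50 * 150 = 150000
denominator = 5 * 50 = 250
card(S) = 150000 / 250 = 600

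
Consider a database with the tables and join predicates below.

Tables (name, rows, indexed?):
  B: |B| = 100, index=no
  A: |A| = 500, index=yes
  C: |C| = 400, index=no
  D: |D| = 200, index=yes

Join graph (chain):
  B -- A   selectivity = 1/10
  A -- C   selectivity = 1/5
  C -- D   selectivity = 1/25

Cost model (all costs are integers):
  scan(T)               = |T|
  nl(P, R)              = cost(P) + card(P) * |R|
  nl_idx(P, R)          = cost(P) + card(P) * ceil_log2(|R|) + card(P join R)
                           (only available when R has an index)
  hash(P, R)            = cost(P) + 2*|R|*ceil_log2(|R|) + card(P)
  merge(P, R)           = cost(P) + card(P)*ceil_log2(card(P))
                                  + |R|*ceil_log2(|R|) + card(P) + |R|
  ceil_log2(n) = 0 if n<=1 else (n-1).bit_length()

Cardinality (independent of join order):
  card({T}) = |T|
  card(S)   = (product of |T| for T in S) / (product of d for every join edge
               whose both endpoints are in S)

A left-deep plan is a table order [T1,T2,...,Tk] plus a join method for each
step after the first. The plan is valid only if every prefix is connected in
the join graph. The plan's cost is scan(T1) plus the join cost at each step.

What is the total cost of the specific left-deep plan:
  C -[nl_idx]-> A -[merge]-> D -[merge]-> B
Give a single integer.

7126600

step 1: scan C: cost=400, card=400
step 2: join A via nl_idx
    card(P join A) = 400*500/(5) = 40000
    cost = 400 + 400*9 + 40000 = 44000
step 3: join D via merge
    card(P join D) = 40000*200/(25) = 320000
    cost = 44000 + 40000*16 + 200*8 + 40000 + 200 = 725800
step 4: join B via merge
    card(P join B) = 320000*100/(10) = 3200000
    cost = 725800 + 320000*19 + 100*7 + 320000 + 100 = 7126600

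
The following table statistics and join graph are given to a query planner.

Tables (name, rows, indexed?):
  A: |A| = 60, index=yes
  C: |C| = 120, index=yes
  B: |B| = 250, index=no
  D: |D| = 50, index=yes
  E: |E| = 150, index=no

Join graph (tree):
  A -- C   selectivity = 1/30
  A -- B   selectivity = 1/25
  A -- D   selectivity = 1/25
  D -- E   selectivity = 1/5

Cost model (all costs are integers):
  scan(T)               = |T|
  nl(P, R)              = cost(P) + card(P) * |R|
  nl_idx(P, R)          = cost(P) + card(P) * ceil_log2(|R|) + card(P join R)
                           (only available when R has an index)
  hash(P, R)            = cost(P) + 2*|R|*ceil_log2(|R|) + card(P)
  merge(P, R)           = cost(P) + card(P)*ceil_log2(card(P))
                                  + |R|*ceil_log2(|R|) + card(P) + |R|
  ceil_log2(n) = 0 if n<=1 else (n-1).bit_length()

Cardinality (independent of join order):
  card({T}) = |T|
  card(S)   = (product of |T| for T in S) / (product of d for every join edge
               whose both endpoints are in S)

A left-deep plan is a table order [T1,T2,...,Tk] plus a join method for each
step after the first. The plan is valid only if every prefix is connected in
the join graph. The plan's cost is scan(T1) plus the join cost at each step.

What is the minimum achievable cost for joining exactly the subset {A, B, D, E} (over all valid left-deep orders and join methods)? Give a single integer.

6020

Selinger DP over subsets of {A,B,D,E}:
  {A}: scan cost=60, card=60
  {B}: scan cost=250, card=250
  {D}: scan cost=50, card=50
  {E}: scan cost=150, card=150
  {AB}: card=600; try (A,hash)→1220, (A,nl_idx)→2350, (B,merge)→2730, (A,merge)→2920, (B,hash)→4120, (B,nl)→15060 …(+1); best=1220 via (A,hash)
  {AD}: card=120; try (A,nl_idx)→470, (D,nl_idx)→540, (D,hash)→720, (A,hash)→820, (A,merge)→820, (D,merge)→830 …(+2); best=470 via (A,nl_idx)
  {DE}: card=1500; try (D,hash)→900, (E,merge)→1750, (D,merge)→1850, (E,hash)→2500, (D,nl_idx)→2550, (E,nl)→7550 …(+1); best=900 via (D,hash)
  {ABD}: card=1200; try (D,hash)→2420, (B,merge)→3680, (B,hash)→4590, (D,nl_idx)→6020, (D,merge)→8170, (B,nl)→30470 …(+1); best=2420 via (D,hash)
  {ADE}: card=3600; try (E,merge)→2780, (E,hash)→2990, (A,hash)→3120, (A,nl_idx)→13500, (E,nl)→18470, (A,merge)→19320 …(+1); best=2780 via (E,merge)
  {ABDE}: card=36000; try (E,hash)→6020, (B,hash)→10380, (E,merge)→18170, (B,merge)→51830, (E,nl)→182420, (B,nl)→902780; best=6020 via (E,hash)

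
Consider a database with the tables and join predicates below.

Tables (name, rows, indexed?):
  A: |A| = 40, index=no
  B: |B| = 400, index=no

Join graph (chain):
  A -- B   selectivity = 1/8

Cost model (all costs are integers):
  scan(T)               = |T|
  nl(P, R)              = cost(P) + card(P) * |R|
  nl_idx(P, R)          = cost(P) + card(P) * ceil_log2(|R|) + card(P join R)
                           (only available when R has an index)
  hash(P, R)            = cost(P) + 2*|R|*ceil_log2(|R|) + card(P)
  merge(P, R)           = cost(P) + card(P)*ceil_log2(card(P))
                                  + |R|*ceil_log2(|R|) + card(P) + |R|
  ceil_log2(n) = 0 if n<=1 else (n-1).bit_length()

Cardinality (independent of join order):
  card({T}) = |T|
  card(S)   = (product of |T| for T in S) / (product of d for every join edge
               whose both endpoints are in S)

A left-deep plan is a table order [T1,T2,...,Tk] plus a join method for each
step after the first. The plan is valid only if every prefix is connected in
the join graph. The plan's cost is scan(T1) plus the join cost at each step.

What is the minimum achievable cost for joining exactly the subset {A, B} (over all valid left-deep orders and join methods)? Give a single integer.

1280

Selinger DP over subsets of {A,B}:
  {A}: scan cost=40, card=40
  {B}: scan cost=400, card=400
  {AB}: card=2000; try (A,hash)→1280, (B,merge)→4320, (A,merge)→4680, (B,hash)→7280, (B,nl)→16040, (A,nl)→16400; best=1280 via (A,hash)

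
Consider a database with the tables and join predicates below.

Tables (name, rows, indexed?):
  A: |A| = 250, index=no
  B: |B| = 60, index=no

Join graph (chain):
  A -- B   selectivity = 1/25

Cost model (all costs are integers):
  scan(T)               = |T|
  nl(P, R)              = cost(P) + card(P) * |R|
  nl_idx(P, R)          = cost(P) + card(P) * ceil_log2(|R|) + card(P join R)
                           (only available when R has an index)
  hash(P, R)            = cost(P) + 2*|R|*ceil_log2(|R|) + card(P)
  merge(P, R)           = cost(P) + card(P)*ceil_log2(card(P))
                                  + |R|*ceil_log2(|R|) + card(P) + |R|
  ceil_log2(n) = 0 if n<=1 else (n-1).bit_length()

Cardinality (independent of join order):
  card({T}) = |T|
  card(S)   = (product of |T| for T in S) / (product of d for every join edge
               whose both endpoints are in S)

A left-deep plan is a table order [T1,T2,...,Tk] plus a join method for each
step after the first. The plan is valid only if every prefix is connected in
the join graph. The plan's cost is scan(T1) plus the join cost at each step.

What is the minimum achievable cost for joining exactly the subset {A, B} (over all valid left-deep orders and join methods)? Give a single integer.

1220

Selinger DP over subsets of {A,B}:
  {A}: scan cost=250, card=250
  {B}: scan cost=60, card=60
  {AB}: card=600; try (B,hash)→1220, (A,merge)→2730, (B,merge)→2920, (A,hash)→4120, (A,nl)→15060, (B,nl)→15250; best=1220 via (B,hash)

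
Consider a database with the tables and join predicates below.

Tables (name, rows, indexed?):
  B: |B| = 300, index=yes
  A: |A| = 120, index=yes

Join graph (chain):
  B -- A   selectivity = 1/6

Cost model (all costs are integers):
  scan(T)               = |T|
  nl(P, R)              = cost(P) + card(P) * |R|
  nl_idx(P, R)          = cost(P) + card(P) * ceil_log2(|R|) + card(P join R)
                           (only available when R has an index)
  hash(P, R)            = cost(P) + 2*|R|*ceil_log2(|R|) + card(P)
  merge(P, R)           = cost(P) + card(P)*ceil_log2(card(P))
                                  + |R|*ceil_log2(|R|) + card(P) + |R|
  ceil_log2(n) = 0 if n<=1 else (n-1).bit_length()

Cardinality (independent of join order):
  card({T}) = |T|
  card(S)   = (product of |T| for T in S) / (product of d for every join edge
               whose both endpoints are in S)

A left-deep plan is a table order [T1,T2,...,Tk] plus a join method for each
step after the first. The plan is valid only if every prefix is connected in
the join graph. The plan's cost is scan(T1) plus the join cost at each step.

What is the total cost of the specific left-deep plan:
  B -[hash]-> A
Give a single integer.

2280

step 1: scan B: cost=300, card=300
step 2: join A via hash
    card(P join A) = 300*120/(6) = 6000
    cost = 300 + 2*120*7 + 300 = 2280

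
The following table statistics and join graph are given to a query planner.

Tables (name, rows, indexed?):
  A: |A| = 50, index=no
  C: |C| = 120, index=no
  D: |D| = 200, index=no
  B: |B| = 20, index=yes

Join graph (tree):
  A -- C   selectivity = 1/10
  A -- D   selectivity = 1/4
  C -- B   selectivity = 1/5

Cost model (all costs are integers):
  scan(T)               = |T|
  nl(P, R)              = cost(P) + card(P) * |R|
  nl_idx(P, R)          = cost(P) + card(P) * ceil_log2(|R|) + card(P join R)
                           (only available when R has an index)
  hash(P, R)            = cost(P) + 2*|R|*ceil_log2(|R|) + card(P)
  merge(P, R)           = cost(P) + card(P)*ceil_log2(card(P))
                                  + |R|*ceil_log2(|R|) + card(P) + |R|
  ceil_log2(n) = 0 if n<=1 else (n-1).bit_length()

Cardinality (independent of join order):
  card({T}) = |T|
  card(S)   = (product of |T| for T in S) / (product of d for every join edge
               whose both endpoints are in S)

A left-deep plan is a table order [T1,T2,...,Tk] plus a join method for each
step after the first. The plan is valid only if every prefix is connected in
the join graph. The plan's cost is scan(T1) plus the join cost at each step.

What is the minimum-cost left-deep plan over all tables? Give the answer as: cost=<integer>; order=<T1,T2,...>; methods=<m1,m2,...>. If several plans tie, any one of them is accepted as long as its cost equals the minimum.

Selinger DP (subsets sized 1..n):
  {A}: scan cost=50, card=50
  {C}: scan cost=120, card=120
  {D}: scan cost=200, card=200
  {B}: scan cost=20, card=20
  {AC}: card=600; try (A,hash)→840, (C,merge)→1360, (A,merge)→1430, (C,hash)→1780, (C,nl)→6050, (A,nl)→6120; best=840 via (A,hash)
  {AD}: card=2500; try (A,hash)→1000, (D,merge)→2200, (A,merge)→2350, (D,hash)→3300, (D,nl)→10050, (A,nl)→10200; best=1000 via (A,hash)
  {BC}: card=480; try (B,hash)→440, (C,merge)→1100, (B,merge)→1200, (B,nl_idx)→1200, (C,hash)→1720, (C,nl)→2420 …(+1); best=440 via (B,hash)
  {ACD}: card=30000; try (D,hash)→4640, (C,hash)→5180, (D,merge)→9240, (C,merge)→34460, (D,nl)→120840, (C,nl)→301000; best=4640 via (D,hash)
  {ABC}: card=2400; try (A,hash)→1520, (B,hash)→1640, (A,merge)→5590, (B,nl_idx)→6240, (B,merge)→7560, (B,nl)→12840 …(+1); best=1520 via (A,hash)
  {ABCD}: card=120000; try (D,hash)→7120, (D,merge)→34520, (B,hash)→34840, (B,nl_idx)→274640, (D,nl)→481520, (B,merge)→484760 …(+1); best=7120 via (D,hash)

cost=7120; order=C,B,A,D; methods=hash,hash,hash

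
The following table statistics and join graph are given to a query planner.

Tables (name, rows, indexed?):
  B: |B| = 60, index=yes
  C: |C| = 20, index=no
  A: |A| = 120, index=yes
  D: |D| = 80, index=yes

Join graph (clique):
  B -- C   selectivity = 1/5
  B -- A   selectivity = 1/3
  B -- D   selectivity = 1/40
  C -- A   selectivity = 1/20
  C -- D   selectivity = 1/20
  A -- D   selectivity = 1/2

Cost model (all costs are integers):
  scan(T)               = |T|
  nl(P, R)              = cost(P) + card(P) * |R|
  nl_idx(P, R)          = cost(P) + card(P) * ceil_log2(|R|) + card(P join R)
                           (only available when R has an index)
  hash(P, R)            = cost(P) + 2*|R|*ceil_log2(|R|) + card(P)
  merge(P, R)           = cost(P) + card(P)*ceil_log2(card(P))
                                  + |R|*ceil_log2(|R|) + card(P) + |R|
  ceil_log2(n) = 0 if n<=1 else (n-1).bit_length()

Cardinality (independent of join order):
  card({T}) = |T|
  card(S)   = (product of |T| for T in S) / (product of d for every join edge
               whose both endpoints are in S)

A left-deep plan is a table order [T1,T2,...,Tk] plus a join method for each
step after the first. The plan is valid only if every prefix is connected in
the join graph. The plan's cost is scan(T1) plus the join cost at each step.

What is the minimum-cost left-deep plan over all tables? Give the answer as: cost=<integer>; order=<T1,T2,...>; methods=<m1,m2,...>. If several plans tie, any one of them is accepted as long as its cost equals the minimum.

cost=936; order=C,D,B,A; methods=nl_idx,nl_idx,nl_idx

Selinger DP (subsets sized 1..n):
  {B}: scan cost=60, card=60
  {C}: scan cost=20, card=20
  {A}: scan cost=120, card=120
  {D}: scan cost=80, card=80
  {BC}: card=240; try (C,hash)→320, (B,nl_idx)→380, (B,merge)→560, (C,merge)→600, (B,hash)→760, (B,nl)→1220 …(+1); best=320 via (C,hash)
  {AB}: card=2400; try (B,hash)→960, (A,merge)→1440, (B,merge)→1500, (A,hash)→1800, (A,nl_idx)→2880, (B,nl_idx)→3240 …(+2); best=960 via (B,hash)
  {BD}: card=120; try (D,nl_idx)→600, (B,nl_idx)→680, (B,hash)→880, (D,merge)→1120, (B,merge)→1140, (D,hash)→1240 …(+2); best=600 via (D,nl_idx)
  {AC}: card=120; try (A,nl_idx)→280, (C,hash)→440, (A,merge)→1100, (C,merge)→1200, (A,hash)→1720, (A,nl)→2420 …(+1); best=280 via (A,nl_idx)
  {CD}: card=80; try (D,nl_idx)→240, (C,hash)→360, (D,merge)→780, (C,merge)→840, (D,hash)→1160, (D,nl)→1620 …(+1); best=240 via (D,nl_idx)
  {AD}: card=4800; try (D,hash)→1360, (A,merge)→1680, (D,merge)→1720, (A,hash)→1840, (A,nl_idx)→5440, (D,nl_idx)→5760 …(+2); best=1360 via (D,hash)
  {ABC}: card=480; try (B,hash)→1120, (B,nl_idx)→1480, (B,merge)→1660, (A,hash)→2240, (A,nl_idx)→2480, (A,merge)→3440 …(+5); best=1120 via (B,hash)
  {BCD}: card=24; try (B,nl_idx)→744, (C,hash)→920, (B,hash)→1040, (B,merge)→1300, (D,hash)→1680, (C,merge)→1680 …(+5); best=744 via (B,nl_idx)
  {ABD}: card=2400; try (A,hash)→2400, (A,merge)→2520, (A,nl_idx)→3840, (D,hash)→4480, (B,hash)→6880, (A,nl)→15000 …(+6); best=2400 via (A,hash)
  {ACD}: card=240; try (A,nl_idx)→1040, (D,nl_idx)→1360, (D,hash)→1520, (A,merge)→1840, (D,merge)→1880, (A,hash)→2000 …(+5); best=1040 via (A,nl_idx)
  {ABCD}: card=24; try (A,nl_idx)→936, (A,merge)→1848, (B,hash)→2000, (A,hash)→2448, (B,nl_idx)→2504, (D,hash)→2720 …(+9); best=936 via (A,nl_idx)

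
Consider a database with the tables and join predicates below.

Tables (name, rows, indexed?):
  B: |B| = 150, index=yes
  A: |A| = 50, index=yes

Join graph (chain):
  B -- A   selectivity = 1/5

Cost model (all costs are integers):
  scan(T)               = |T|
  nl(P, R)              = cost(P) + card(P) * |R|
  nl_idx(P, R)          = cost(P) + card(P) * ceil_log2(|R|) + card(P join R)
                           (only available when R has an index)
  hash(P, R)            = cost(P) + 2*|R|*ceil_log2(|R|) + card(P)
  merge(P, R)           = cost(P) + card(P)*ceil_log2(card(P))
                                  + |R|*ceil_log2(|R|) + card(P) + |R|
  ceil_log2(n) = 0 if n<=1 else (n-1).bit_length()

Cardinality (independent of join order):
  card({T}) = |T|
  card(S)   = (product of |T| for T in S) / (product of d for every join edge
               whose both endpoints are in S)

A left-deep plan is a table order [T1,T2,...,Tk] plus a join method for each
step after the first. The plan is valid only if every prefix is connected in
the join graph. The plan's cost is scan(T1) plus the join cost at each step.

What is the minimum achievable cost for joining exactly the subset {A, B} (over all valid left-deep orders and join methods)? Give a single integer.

900

Selinger DP over subsets of {A,B}:
  {B}: scan cost=150, card=150
  {A}: scan cost=50, card=50
  {AB}: card=1500; try (A,hash)→900, (B,merge)→1750, (A,merge)→1850, (B,nl_idx)→1950, (B,hash)→2500, (A,nl_idx)→2550 …(+2); best=900 via (A,hash)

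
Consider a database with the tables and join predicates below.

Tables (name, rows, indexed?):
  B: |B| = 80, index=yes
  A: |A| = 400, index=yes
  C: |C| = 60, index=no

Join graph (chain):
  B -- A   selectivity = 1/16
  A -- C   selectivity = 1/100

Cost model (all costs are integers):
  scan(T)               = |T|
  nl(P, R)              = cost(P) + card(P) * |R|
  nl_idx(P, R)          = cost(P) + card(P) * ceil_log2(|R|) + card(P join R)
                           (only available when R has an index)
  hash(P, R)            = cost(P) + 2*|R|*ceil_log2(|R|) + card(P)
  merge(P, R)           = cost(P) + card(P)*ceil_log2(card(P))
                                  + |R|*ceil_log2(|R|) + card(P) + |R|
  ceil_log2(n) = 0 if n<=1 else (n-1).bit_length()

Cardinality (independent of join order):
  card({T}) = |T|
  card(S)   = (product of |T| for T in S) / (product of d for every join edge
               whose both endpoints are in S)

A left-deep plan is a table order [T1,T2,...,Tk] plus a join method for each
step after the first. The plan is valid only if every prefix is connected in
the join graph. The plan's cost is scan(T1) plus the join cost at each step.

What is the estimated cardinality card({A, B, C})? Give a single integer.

Tables in S: A(400), B(80), C(60)
Edges inside S: B-A(d=16), A-C(d=100)
numerator = 400 * 80 * 60 = 1920000
denominator = 16 * 100 = 1600
card(S) = 1920000 / 1600 = 1200

1200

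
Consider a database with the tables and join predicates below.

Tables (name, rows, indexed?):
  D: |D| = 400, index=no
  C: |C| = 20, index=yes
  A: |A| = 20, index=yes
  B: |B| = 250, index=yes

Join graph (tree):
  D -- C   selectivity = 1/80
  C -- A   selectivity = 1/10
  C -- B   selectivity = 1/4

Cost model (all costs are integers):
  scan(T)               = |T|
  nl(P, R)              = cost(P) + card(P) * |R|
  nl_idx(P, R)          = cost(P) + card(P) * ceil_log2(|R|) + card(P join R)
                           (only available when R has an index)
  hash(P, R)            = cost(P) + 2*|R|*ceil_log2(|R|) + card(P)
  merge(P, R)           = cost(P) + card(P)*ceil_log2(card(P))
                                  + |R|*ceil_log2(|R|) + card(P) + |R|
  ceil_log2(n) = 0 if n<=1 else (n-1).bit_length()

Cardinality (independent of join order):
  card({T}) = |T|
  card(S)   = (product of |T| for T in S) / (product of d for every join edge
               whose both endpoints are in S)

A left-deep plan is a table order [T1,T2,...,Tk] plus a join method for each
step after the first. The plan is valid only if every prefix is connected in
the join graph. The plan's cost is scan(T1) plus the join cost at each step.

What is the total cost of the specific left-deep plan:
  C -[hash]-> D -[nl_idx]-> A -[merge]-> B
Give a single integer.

11990

step 1: scan C: cost=20, card=20
step 2: join D via hash
    card(P join D) = 20*400/(80) = 100
    cost = 20 + 2*400*9 + 20 = 7240
step 3: join A via nl_idx
    card(P join A) = 100*20/(10) = 200
    cost = 7240 + 100*5 + 200 = 7940
step 4: join B via merge
    card(P join B) = 200*250/(4) = 12500
    cost = 7940 + 200*8 + 250*8 + 200 + 250 = 11990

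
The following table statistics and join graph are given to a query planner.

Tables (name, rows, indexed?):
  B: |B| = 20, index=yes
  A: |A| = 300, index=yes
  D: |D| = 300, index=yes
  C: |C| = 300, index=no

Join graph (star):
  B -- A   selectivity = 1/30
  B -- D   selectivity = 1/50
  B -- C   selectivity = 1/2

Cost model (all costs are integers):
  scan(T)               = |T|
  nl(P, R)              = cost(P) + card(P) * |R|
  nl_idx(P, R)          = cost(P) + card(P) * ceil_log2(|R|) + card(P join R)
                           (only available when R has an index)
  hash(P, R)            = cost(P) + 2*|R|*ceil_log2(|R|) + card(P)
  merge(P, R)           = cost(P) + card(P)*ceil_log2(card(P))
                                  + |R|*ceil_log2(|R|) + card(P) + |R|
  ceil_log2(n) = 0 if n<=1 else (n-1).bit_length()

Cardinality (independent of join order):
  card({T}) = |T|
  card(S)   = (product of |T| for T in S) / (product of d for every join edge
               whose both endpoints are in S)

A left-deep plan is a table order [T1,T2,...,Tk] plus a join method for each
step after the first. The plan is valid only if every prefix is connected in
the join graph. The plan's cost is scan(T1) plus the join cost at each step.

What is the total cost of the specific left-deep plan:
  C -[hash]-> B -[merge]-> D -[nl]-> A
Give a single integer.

5442800

step 1: scan C: cost=300, card=300
step 2: join B via hash
    card(P join B) = 300*20/(2) = 3000
    cost = 300 + 2*20*5 + 300 = 800
step 3: join D via merge
    card(P join D) = 3000*300/(50) = 18000
    cost = 800 + 3000*12 + 300*9 + 3000 + 300 = 42800
step 4: join A via nl
    card(P join A) = 18000*300/(30) = 180000
    cost = 42800 + 18000*300 = 5442800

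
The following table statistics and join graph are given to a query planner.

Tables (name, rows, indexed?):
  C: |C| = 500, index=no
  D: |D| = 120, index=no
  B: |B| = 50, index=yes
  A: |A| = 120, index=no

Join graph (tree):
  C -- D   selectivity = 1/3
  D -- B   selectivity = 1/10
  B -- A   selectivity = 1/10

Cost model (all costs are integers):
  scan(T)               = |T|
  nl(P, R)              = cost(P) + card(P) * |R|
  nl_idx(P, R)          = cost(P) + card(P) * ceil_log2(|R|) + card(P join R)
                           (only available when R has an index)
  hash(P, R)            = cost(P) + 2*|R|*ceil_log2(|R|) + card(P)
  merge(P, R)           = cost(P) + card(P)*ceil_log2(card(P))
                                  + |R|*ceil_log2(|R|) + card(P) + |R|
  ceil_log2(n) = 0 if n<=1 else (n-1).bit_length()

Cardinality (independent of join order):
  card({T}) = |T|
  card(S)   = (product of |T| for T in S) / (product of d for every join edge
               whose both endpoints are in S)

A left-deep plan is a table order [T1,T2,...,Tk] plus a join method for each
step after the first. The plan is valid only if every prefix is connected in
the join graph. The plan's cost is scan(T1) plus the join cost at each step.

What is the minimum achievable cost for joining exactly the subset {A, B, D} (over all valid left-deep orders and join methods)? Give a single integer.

3120

Selinger DP over subsets of {A,B,D}:
  {D}: scan cost=120, card=120
  {B}: scan cost=50, card=50
  {A}: scan cost=120, card=120
  {BD}: card=600; try (B,hash)→840, (D,merge)→1360, (B,merge)→1430, (B,nl_idx)→1440, (D,hash)→1780, (D,nl)→6050 …(+1); best=840 via (B,hash)
  {AB}: card=600; try (B,hash)→840, (A,merge)→1360, (B,merge)→1430, (B,nl_idx)→1440, (A,hash)→1780, (A,nl)→6050 …(+1); best=840 via (B,hash)
  {ABD}: card=7200; try (D,hash)→3120, (A,hash)→3120, (D,merge)→8400, (A,merge)→8400, (D,nl)→72840, (A,nl)→72840; best=3120 via (D,hash)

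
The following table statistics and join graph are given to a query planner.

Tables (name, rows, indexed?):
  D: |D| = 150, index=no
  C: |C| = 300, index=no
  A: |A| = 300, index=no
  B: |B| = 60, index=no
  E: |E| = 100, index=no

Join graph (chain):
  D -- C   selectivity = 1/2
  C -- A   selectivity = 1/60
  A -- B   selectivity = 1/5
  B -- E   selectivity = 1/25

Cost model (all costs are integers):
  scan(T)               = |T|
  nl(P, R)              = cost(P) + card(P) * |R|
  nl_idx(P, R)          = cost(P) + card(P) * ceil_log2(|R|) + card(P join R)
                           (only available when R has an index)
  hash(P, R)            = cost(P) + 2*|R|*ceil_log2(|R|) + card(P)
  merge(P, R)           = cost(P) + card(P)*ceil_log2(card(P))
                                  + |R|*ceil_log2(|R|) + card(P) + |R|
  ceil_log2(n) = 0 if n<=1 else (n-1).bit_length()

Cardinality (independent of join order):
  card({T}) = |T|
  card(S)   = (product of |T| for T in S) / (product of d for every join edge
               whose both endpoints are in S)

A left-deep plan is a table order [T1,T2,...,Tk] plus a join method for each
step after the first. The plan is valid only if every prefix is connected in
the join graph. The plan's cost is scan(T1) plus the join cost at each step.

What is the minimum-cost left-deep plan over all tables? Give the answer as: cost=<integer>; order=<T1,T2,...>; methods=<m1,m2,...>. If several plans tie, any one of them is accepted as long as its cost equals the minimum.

Selinger DP (subsets sized 1..n):
  {D}: scan cost=150, card=150
  {C}: scan cost=300, card=300
  {A}: scan cost=300, card=300
  {B}: scan cost=60, card=60
  {E}: scan cost=100, card=100
  {CD}: card=22500; try (D,hash)→3000, (C,merge)→4500, (D,merge)→4650, (C,hash)→5700, (C,nl)→45150, (D,nl)→45300; best=3000 via (D,hash)
  {AC}: card=1500; try (C,hash)→6000, (A,hash)→6000, (C,merge)→6300, (A,merge)→6300, (C,nl)→90300, (A,nl)→90300; best=6000 via (C,hash)
  {AB}: card=3600; try (B,hash)→1320, (A,merge)→3480, (B,merge)→3720, (A,hash)→5520, (A,nl)→18060, (B,nl)→18300; best=1320 via (B,hash)
  {BE}: card=240; try (B,hash)→920, (E,merge)→1280, (B,merge)→1320, (E,hash)→1520, (E,nl)→6060, (B,nl)→6100; best=920 via (B,hash)
  {ACD}: card=112500; try (D,hash)→9900, (D,merge)→25350, (A,hash)→30900, (D,nl)→231000, (A,merge)→366000, (A,nl)→6753000; best=9900 via (D,hash)
  {ABC}: card=18000; try (B,hash)→8220, (C,hash)→10320, (B,merge)→24420, (C,merge)→51120, (B,nl)→96000, (C,nl)→1081320; best=8220 via (B,hash)
  {ABE}: card=14400; try (A,merge)→6080, (E,hash)→6320, (A,hash)→6560, (E,merge)→48920, (A,nl)→72920, (E,nl)→361320; best=6080 via (A,merge)
  {ABCD}: card=1350000; try (D,hash)→28620, (B,hash)→123120, (D,merge)→297570, (B,merge)→2035320, (D,nl)→2708220, (B,nl)→6759900; best=28620 via (D,hash)
  {ABCE}: card=72000; try (C,hash)→25880, (E,hash)→27620, (C,merge)→225080, (E,merge)→297020, (E,nl)→1808220, (C,nl)→4326080; best=25880 via (C,hash)
  {ABCDE}: card=5400000; try (D,hash)→100280, (D,merge)→1323230, (E,hash)→1380020, (D,nl)→10825880, (E,merge)→29729420, (E,nl)→135028620; best=100280 via (D,hash)

cost=100280; order=E,B,A,C,D; methods=hash,merge,hash,hash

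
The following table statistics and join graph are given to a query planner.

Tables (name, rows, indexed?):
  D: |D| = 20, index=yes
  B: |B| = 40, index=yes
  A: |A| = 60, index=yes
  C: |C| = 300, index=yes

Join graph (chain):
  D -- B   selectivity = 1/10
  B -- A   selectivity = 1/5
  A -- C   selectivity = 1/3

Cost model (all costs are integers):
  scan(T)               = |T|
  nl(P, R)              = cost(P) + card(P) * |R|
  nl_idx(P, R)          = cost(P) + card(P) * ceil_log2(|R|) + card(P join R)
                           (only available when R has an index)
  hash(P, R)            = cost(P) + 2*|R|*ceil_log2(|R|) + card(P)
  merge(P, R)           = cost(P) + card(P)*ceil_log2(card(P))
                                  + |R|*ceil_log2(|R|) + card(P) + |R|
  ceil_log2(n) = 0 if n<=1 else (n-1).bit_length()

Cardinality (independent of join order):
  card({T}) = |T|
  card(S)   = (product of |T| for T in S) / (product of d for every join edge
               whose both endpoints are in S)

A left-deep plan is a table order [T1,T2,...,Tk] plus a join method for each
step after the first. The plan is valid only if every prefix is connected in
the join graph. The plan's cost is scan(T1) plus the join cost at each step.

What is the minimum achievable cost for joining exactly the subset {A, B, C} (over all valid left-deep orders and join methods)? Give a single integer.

6480

Selinger DP over subsets of {A,B,C}:
  {B}: scan cost=40, card=40
  {A}: scan cost=60, card=60
  {C}: scan cost=300, card=300
  {AB}: card=480; try (B,hash)→600, (A,merge)→740, (B,merge)→760, (A,nl_idx)→760, (A,hash)→800, (B,nl_idx)→900 …(+2); best=600 via (B,hash)
  {AC}: card=6000; try (A,hash)→1320, (C,merge)→3480, (A,merge)→3720, (C,hash)→5520, (C,nl_idx)→6600, (A,nl_idx)→8100 …(+2); best=1320 via (A,hash)
  {ABC}: card=48000; try (C,hash)→6480, (B,hash)→7800, (C,merge)→8400, (C,nl_idx)→52920, (B,nl_idx)→85320, (B,merge)→85600 …(+2); best=6480 via (C,hash)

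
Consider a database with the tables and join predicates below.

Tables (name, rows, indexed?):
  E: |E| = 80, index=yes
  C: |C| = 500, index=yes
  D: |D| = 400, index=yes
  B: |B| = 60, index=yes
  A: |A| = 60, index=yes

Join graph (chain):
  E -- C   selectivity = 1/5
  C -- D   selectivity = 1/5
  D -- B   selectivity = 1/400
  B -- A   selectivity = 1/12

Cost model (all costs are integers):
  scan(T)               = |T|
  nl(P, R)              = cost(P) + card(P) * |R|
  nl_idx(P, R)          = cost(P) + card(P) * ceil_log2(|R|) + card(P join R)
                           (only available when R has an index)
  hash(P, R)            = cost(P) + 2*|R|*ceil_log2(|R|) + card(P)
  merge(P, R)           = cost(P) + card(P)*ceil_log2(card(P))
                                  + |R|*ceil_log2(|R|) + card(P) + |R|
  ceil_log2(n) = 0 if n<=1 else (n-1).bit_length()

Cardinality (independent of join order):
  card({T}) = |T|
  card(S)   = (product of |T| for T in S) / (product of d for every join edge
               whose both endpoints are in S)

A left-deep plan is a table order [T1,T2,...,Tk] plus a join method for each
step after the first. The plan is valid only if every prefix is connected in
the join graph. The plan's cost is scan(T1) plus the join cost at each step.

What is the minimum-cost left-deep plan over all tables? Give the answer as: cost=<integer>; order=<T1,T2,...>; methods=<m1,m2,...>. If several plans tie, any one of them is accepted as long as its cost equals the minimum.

cost=40440; order=B,D,A,C,E; methods=nl_idx,nl_idx,merge,hash

Selinger DP (subsets sized 1..n):
  {E}: scan cost=80, card=80
  {C}: scan cost=500, card=500
  {D}: scan cost=400, card=400
  {B}: scan cost=60, card=60
  {A}: scan cost=60, card=60
  {CE}: card=8000; try (E,hash)→2120, (C,merge)→5720, (E,merge)→6140, (C,nl_idx)→8800, (C,hash)→9160, (E,nl_idx)→12000 …(+2); best=2120 via (E,hash)
  {CD}: card=40000; try (D,hash)→8200, (C,merge)→9400, (D,merge)→9500, (C,hash)→9800, (C,nl_idx)→44000, (D,nl_idx)→45000 …(+2); best=8200 via (D,hash)
  {BD}: card=60; try (D,nl_idx)→660, (B,hash)→1520, (B,nl_idx)→2860, (D,merge)→4480, (B,merge)→4820, (D,hash)→7320 …(+2); best=660 via (D,nl_idx)
  {AB}: card=300; try (B,nl_idx)→720, (A,nl_idx)→720, (B,hash)→840, (A,hash)→840, (B,merge)→900, (A,merge)→900 …(+2); best=720 via (B,nl_idx)
  {CDE}: card=640000; try (D,hash)→17320, (E,hash)→49320, (D,merge)→118120, (E,merge)→688840, (D,nl_idx)→714120, (E,nl_idx)→928200 …(+2); best=17320 via (D,hash)
  {BCD}: card=6000; try (C,merge)→6080, (C,nl_idx)→7200, (C,hash)→9720, (C,nl)→30660, (B,hash)→48920, (B,nl_idx)→254200 …(+2); best=6080 via (C,merge)
  {ABD}: card=300; try (A,nl_idx)→1320, (A,hash)→1440, (A,merge)→1500, (D,nl_idx)→3720, (A,nl)→4260, (D,merge)→7720 …(+2); best=1320 via (A,nl_idx)
  {BCDE}: card=96000; try (E,hash)→13200, (E,merge)→90720, (E,nl_idx)→144080, (E,nl)→486080, (B,hash)→658040, (B,nl_idx)→3953320 …(+2); best=13200 via (E,hash)
  {ABCD}: card=30000; try (C,merge)→9320, (C,hash)→10620, (A,hash)→12800, (C,nl_idx)→34020, (A,nl_idx)→72080, (A,merge)→90500 …(+2); best=9320 via (C,merge)
  {ABCDE}: card=480000; try (E,hash)→40440, (A,hash)→109920, (E,merge)→489960, (E,nl_idx)→699320, (A,nl_idx)→1069200, (A,merge)→1741620 …(+2); best=40440 via (E,hash)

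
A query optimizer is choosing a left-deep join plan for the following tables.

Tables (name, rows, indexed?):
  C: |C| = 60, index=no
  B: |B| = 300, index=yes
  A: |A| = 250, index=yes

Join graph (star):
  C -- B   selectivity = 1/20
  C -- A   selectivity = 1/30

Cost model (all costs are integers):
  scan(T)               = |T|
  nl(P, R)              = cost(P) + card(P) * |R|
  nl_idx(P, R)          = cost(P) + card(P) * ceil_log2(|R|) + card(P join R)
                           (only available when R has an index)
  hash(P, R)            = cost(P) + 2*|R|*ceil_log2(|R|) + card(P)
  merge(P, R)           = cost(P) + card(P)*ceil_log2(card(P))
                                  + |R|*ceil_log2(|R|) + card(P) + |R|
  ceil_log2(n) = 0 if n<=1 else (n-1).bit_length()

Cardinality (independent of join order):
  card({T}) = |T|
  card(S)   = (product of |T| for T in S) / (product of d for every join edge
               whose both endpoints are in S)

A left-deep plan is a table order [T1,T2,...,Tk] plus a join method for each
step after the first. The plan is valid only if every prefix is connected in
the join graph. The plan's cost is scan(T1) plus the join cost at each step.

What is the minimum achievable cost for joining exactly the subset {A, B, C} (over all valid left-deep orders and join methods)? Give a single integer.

6220

Selinger DP over subsets of {A,B,C}:
  {C}: scan cost=60, card=60
  {B}: scan cost=300, card=300
  {A}: scan cost=250, card=250
  {BC}: card=900; try (C,hash)→1320, (B,nl_idx)→1500, (B,merge)→3480, (C,merge)→3720, (B,hash)→5520, (B,nl)→18060 …(+1); best=1320 via (C,hash)
  {AC}: card=500; try (A,nl_idx)→1040, (C,hash)→1220, (A,merge)→2730, (C,merge)→2920, (A,hash)→4120, (A,nl)→15060 …(+1); best=1040 via (A,nl_idx)
  {ABC}: card=7500; try (A,hash)→6220, (B,hash)→6940, (B,merge)→9040, (B,nl_idx)→13040, (A,merge)→13470, (A,nl_idx)→16020 …(+2); best=6220 via (A,hash)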